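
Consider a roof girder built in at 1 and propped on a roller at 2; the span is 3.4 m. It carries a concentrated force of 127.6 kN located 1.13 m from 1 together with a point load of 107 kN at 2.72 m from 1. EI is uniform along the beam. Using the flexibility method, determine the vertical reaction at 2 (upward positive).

Choose R_2 as the redundant. The primary structure is the cantilever fixed at 1.
Downward deflection at the released point 2 due to the loads:
  point load 127.6 at a = 1.13: Pa²(3L − a)/(6EI) = 246.3/EI
  point load 107 at a = 2.72: Pa²(3L − a)/(6EI) = 986.9/EI
  δ_0 = 1233/EI
Flexibility coefficient — unit upward force at 2: δ_{22} = L³/(3EI) = 13.1/EI.
The prop prevents deflection at 2: R_2 = δ_0/δ_{22} = 1233/13.1 = 94.13 kN.

R_2 = 94.13 kN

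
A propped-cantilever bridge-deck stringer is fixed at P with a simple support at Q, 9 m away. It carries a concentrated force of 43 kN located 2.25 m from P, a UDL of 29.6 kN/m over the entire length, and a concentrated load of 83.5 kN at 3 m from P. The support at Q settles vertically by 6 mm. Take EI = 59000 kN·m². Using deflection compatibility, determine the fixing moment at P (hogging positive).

Take the reaction at Q as the redundant and release it; the primary structure is a cantilever fixed at P.
Deflection at Q on the released cantilever, summing each load's contribution:
  point load 43 at a = 2.25: Pa²(3L − a)/(6EI) = 898/EI
  UDL 29.6: wL⁴/(8EI) = 24276/EI
  point load 83.5 at a = 3: Pa²(3L − a)/(6EI) = 3006/EI
  δ_0 = 28180/EI
Tip deflection under a unit load at Q: L³/(3EI) = 243/EI.
With EI = 59000 kN·m²: δ_0 = 0.47762 m and δ_{QQ} = 0.004119 m/kN.
Compatibility — the beam at Q must follow the support down by 0.006 m: δ_0 − R_Q·δ_{QQ} = 0.006, so R_Q = (0.47762 − 0.006)/0.004119 = 114.5 kN.
Moment equilibrium about P: M_P = Σ(load moments about P) − R_Q·L = 1546 − 114.5×9 = 515.5 kN·m.

M_P = 515.5 kN·m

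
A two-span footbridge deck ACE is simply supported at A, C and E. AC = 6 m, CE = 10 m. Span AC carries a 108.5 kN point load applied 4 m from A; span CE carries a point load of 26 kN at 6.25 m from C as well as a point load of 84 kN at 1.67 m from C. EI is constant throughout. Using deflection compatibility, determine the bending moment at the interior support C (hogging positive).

Insert a hinge at C; M_C is the redundant, and each span becomes simply supported.
End slopes at the hinge C, treating each span as simply supported:
  span AC: point load 108.5 at a = 4: Pab(L + a)/(6LEI) = 241.1/EI
  span CE: point load 26 at a = 6.25: Pab(L + b)/(6LEI) = 139.6/EI
  span CE: point load 84 at a = 1.67: Pab(L + b)/(6LEI) = 357/EI
  relative rotation θ_0 = (241.1 + 496.6)/EI = 737.7/EI
A unit hogging moment at C produces rotation L₁/(3EI) + L₂/(3EI) = 5.333/EI.
Compatibility: M_C·(L₁+L₂)/(3EI) = θ_0, giving M_C = 138.3 kN·m (hogging).

M_C = 138.3 kN·m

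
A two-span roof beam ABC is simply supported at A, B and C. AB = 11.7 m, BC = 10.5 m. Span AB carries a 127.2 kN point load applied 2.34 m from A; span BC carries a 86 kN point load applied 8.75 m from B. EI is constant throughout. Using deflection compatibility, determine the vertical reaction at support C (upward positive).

R_C = 61.2 kN

Release continuity at B by inserting a hinge; the redundant is the internal moment M_B. The primary structure is two simply-supported spans AB and BC.
End slopes at the hinge B, treating each span as simply supported:
  span AB: point load 127.2 at a = 2.34: Pab(L + a)/(6LEI) = 557.2/EI
  span BC: point load 86 at a = 8.75: Pab(L + b)/(6LEI) = 256.1/EI
  relative rotation θ_0 = (557.2 + 256.1)/EI = 813.3/EI
A unit hogging moment at B produces rotation L₁/(3EI) + L₂/(3EI) = 7.4/EI.
Compatibility: M_B·(L₁+L₂)/(3EI) = θ_0, giving M_B = 109.9 kN·m (hogging).
Span BC, ΣM about C: R_B^{BC}·10.5 = 150.5 + 109.9, so R_B^{BC} = 24.8 kN and R_C = 86 − 24.8 = 61.2 kN.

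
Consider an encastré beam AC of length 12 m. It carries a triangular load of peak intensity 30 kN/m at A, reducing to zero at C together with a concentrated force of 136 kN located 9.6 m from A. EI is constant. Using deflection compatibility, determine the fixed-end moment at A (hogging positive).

Take the two fixed-end moments M_A, M_C as redundants; the released structure is the simple span AC.
End rotations of the released simple span under the applied load (×1/EI):
  at A: triangular load, peak 30: w₀L³/(45EI) = 1152/EI
  at C: triangular load, peak 30: 7w₀L³/(360EI) = 1008/EI
  at A: point load 136 at a = 9.6: Pab(L + b)/(6LEI) = 626.7/EI
  at C: point load 136 at a = 9.6: Pab(L + a)/(6LEI) = 940/EI
  θ_A0 = 1779/EI,  θ_C0 = 1948/EI
Flexibility coefficients: a unit moment at one end gives L/(3EI) there and L/(6EI) at the far end, so f₁₁ = f₂₂ = 4/EI and f₁₂ = f₂₁ = 2/EI.
Compatibility — zero rotation at each built-in end:
  4 M_A + 2 M_C = 1779
  2 M_A + 4 M_C = 1948
Solving the pair gives M_A = 268.2 kN·m and M_C = 352.9 kN·m (hogging).

M_A = 268.2 kN·m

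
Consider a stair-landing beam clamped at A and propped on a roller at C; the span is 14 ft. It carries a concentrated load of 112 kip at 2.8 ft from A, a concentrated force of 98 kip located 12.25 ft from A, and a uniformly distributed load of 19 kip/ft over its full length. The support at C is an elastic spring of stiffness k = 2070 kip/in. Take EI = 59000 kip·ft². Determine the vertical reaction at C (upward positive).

Take the reaction at C as the redundant and release it; the primary structure is a cantilever fixed at A.
Deflection at C on the released cantilever, summing each load's contribution:
  point load 112 at a = 2.8: Pa²(3L − a)/(6EI) = 5737/EI
  point load 98 at a = 12.25: Pa²(3L − a)/(6EI) = 72918/EI
  UDL 19: wL⁴/(8EI) = 91238/EI
  δ_0 = 169893/EI
Tip deflection under a unit load at C: L³/(3EI) = 914.7/EI.
With EI = 59000 kip·ft²: δ_0 = 2.8795 ft and δ_{CC} = 0.015503 ft/kip.
Compatibility — the spring shortens by R_C/k under the reaction it provides: δ_0 − R_C·δ_{CC} = R_C/k. With 1/k = 1/(2070×12) ft/kip = 0.00004 ft/kip, R_C = δ_0 / (δ_{CC} + 1/k) = 2.8795 / (0.015503 + 0.00004) = 185.3 kip.

R_C = 185.3 kip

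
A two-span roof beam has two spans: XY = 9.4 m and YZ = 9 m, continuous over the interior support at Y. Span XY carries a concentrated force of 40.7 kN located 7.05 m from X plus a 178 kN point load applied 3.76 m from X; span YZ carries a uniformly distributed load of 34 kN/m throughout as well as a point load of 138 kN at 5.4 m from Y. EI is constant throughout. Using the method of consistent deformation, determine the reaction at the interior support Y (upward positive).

R_Y = 407 kN

Insert a hinge at Y; M_Y is the redundant, and each span becomes simply supported.
End slopes at the hinge Y, treating each span as simply supported:
  span XY: point load 40.7 at a = 7.05: Pab(L + a)/(6LEI) = 196.7/EI
  span XY: point load 178 at a = 3.76: Pab(L + a)/(6LEI) = 880.8/EI
  span YZ: UDL 34: wL³/(24EI) = 1033/EI
  span YZ: point load 138 at a = 5.4: Pab(L + b)/(6LEI) = 626/EI
  relative rotation θ_0 = (1077 + 1659)/EI = 2736/EI
A unit hogging moment at Y produces rotation L₁/(3EI) + L₂/(3EI) = 6.133/EI.
Compatibility: M_Y·(L₁+L₂)/(3EI) = θ_0, giving M_Y = 446.1 kN·m (hogging).
Span XY, ΣM about X with M_Y applied at Y: R_Y^{XY}·9.4 = 956.2 + 446.1, so R_Y^{XY} = 149.2 kN and R_X = 218.7 − 149.2 = 69.52 kN.
Span YZ, ΣM about Z: R_Y^{YZ}·9 = 1874 + 446.1, so R_Y^{YZ} = 257.8 kN and R_Z = 444 − 257.8 = 186.2 kN.
R_Y = 149.2 + 257.8 = 407 kN.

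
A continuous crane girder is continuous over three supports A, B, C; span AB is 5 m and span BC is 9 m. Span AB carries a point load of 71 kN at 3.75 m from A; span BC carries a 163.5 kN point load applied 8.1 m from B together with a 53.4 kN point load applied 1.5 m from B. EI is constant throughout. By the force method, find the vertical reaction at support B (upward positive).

Insert a hinge at B; M_B is the redundant, and each span becomes simply supported.
End slopes at the hinge B, treating each span as simply supported:
  span AB: point load 71 at a = 3.75: Pab(L + a)/(6LEI) = 97.07/EI
  span BC: point load 163.5 at a = 8.1: Pab(L + b)/(6LEI) = 218.5/EI
  span BC: point load 53.4 at a = 1.5: Pab(L + b)/(6LEI) = 183.6/EI
  relative rotation θ_0 = (97.07 + 402.1)/EI = 499.2/EI
A unit hogging moment at B produces rotation L₁/(3EI) + L₂/(3EI) = 4.667/EI.
Compatibility: M_B·(L₁+L₂)/(3EI) = θ_0, giving M_B = 107 kN·m (hogging).
Span AB, ΣM about A with M_B applied at B: R_B^{AB}·5 = 266.2 + 107, so R_B^{AB} = 74.64 kN and R_A = 71 − 74.64 = -3.642 kN.
Span BC, ΣM about C: R_B^{BC}·9 = 547.6 + 107, so R_B^{BC} = 72.73 kN and R_C = 216.9 − 72.73 = 144.2 kN.
R_B = 74.64 + 72.73 = 147.4 kN.

R_B = 147.4 kN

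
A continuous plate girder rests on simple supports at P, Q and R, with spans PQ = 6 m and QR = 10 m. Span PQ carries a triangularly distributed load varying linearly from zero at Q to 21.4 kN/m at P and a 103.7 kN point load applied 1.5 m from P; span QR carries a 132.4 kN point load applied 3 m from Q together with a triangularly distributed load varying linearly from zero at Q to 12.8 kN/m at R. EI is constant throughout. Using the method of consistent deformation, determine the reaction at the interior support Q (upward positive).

R_Q = 225 kN

Take M_Q as the redundant. Released structure: two simple spans PQ and QR with a hinge at Q.
End slopes at the hinge Q, treating each span as simply supported:
  span PQ: triangular load, peak 21.4: 7w₀L³/(360EI) = 89.88/EI
  span PQ: point load 103.7 at a = 1.5: Pab(L + a)/(6LEI) = 145.8/EI
  span QR: point load 132.4 at a = 3: Pab(L + b)/(6LEI) = 787.8/EI
  span QR: triangular load, peak 12.8: 7w₀L³/(360EI) = 248.9/EI
  relative rotation θ_0 = (235.7 + 1037)/EI = 1272/EI
A unit hogging moment at Q produces rotation L₁/(3EI) + L₂/(3EI) = 5.333/EI.
Slope continuity at Q: θ_0 = M_Q·5.333/EI, so M_Q = 1272/5.333 = 238.6 kN·m (hogging).
Span PQ, ΣM about P with M_Q applied at Q: R_Q^{PQ}·6 = 283.9 + 238.6, so R_Q^{PQ} = 87.09 kN and R_P = 167.9 − 87.09 = 80.81 kN.
Span QR, ΣM about R: R_Q^{QR}·10 = 1140 + 238.6, so R_Q^{QR} = 137.9 kN and R_R = 196.4 − 137.9 = 58.53 kN.
R_Q = 87.09 + 137.9 = 225 kN.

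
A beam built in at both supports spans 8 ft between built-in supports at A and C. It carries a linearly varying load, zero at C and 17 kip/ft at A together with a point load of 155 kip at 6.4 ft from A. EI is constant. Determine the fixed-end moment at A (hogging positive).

Take the two fixed-end moments M_A, M_C as redundants; the released structure is the simple span AC.
Simple-span end rotations at A and C under the given loads:
  at A: triangular load, peak 17: w₀L³/(45EI) = 193.4/EI
  at C: triangular load, peak 17: 7w₀L³/(360EI) = 169.2/EI
  at A: point load 155 at a = 6.4: Pab(L + b)/(6LEI) = 317.4/EI
  at C: point load 155 at a = 6.4: Pab(L + a)/(6LEI) = 476.2/EI
  θ_A0 = 510.9/EI,  θ_C0 = 645.4/EI
Flexibility coefficients: a unit moment at one end gives L/(3EI) there and L/(6EI) at the far end, so f₁₁ = f₂₂ = 2.667/EI and f₁₂ = f₂₁ = 1.333/EI.
Compatibility — zero rotation at each built-in end:
  2.667 M_A + 1.333 M_C = 510.9
  1.333 M_A + 2.667 M_C = 645.4
Solving the pair gives M_A = 94.08 kip·ft and M_C = 195 kip·ft (hogging).

M_A = 94.08 kip·ft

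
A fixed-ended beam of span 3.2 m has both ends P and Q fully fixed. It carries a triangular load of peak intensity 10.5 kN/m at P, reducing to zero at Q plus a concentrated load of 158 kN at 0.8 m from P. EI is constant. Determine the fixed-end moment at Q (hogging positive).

M_Q = 27.28 kN·m

Release both end moments; the primary structure is a simply-supported span PQ with redundants M_P and M_Q.
On the primary (simply-supported) span, the end slopes from the loading are:
  at P: triangular load, peak 10.5: w₀L³/(45EI) = 7.646/EI
  at Q: triangular load, peak 10.5: 7w₀L³/(360EI) = 6.69/EI
  at P: point load 158 at a = 0.8: Pab(L + b)/(6LEI) = 88.48/EI
  at Q: point load 158 at a = 0.8: Pab(L + a)/(6LEI) = 63.2/EI
  θ_P0 = 96.13/EI,  θ_Q0 = 69.89/EI
Flexibility coefficients: a unit moment at one end gives L/(3EI) there and L/(6EI) at the far end, so f₁₁ = f₂₂ = 1.067/EI and f₁₂ = f₂₁ = 0.5333/EI.
Compatibility — zero rotation at each built-in end:
  1.067 M_P + 0.5333 M_Q = 96.13
  0.5333 M_P + 1.067 M_Q = 69.89
Solving the pair gives M_P = 76.48 kN·m and M_Q = 27.28 kN·m (hogging).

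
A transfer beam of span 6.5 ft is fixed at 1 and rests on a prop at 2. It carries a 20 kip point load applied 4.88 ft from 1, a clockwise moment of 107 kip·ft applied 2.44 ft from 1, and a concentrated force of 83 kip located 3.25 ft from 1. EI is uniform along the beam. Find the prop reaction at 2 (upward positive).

R_2 = 53.67 kip

Remove the prop at 2; the released (primary) structure is a cantilever built in at 1.
Free-end deflection of the primary structure under the applied loading (downward +):
  point load 20 at a = 4.88: Pa²(3L − a)/(6EI) = 1161/EI
  clockwise couple 107 at a = 2.44: M₀a(2L − a)/(2EI) = 1379/EI
  point load 83 at a = 3.25: Pa²(3L − a)/(6EI) = 2374/EI
  δ_0 = 4913/EI
Tip deflection under a unit load at 2: L³/(3EI) = 91.54/EI.
The prop prevents deflection at 2: R_2 = δ_0/δ_{22} = 4913/91.54 = 53.67 kip.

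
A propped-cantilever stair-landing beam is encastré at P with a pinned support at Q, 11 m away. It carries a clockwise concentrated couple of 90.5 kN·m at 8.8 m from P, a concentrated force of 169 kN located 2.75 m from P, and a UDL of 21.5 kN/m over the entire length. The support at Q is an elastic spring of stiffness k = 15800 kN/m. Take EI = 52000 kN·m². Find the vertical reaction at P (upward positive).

Remove the prop at Q; the released (primary) structure is a cantilever built in at P.
Downward deflection at the released point Q due to the loads:
  clockwise couple 90.5 at a = 8.8: M₀a(2L − a)/(2EI) = 5256/EI
  point load 169 at a = 2.75: Pa²(3L − a)/(6EI) = 6444/EI
  UDL 21.5: wL⁴/(8EI) = 39348/EI
  δ_0 = 51047/EI
Flexibility coefficient — unit upward force at Q: δ_{QQ} = L³/(3EI) = 443.7/EI.
With EI = 52000 kN·m²: δ_0 = 0.98168 m and δ_{QQ} = 0.008532 m/kN.
Compatibility — the spring shortens by R_Q/k under the reaction it provides: δ_0 − R_Q·δ_{QQ} = R_Q/k. With 1/k = 0.000063 m/kN, R_Q = δ_0 / (δ_{QQ} + 1/k) = 0.98168 / (0.008532 + 0.000063) = 114.2 kN.
Vertical equilibrium: R_P = ΣP − R_Q = 405.5 − 114.2 = 291.3 kN.

R_P = 291.3 kN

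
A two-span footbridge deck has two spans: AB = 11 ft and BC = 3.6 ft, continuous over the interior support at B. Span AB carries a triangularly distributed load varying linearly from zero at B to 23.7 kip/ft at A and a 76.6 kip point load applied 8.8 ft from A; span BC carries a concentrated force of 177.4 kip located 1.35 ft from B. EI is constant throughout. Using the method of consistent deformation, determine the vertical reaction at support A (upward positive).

R_A = 79.73 kip

Release continuity at B by inserting a hinge; the redundant is the internal moment M_B. The primary structure is two simply-supported spans AB and BC.
End slopes at the hinge B, treating each span as simply supported:
  span AB: triangular load, peak 23.7: 7w₀L³/(360EI) = 613.4/EI
  span AB: point load 76.6 at a = 8.8: Pab(L + a)/(6LEI) = 444.9/EI
  span BC: point load 177.4 at a = 1.35: Pab(L + b)/(6LEI) = 145.9/EI
  relative rotation θ_0 = (1058 + 145.9)/EI = 1204/EI
A unit hogging moment at B produces rotation L₁/(3EI) + L₂/(3EI) = 4.867/EI.
Compatibility: M_B·(L₁+L₂)/(3EI) = θ_0, giving M_B = 247.4 kip·ft (hogging).
Span AB, ΣM about A with M_B applied at B: R_B^{AB}·11 = 1152 + 247.4, so R_B^{AB} = 127.2 kip and R_A = 206.9 − 127.2 = 79.73 kip.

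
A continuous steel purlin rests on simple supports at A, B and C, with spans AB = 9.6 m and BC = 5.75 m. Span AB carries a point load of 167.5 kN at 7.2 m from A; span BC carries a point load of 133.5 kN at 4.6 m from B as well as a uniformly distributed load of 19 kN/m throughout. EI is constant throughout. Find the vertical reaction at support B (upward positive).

Insert a hinge at B; M_B is the redundant, and each span becomes simply supported.
Rotations at B on the released spans (each span's end-slope, ×1/EI):
  span AB: point load 167.5 at a = 7.2: Pab(L + a)/(6LEI) = 844.2/EI
  span BC: point load 133.5 at a = 4.6: Pab(L + b)/(6LEI) = 141.2/EI
  span BC: UDL 19: wL³/(24EI) = 150.5/EI
  relative rotation θ_0 = (844.2 + 291.7)/EI = 1136/EI
A unit hogging moment at B produces rotation L₁/(3EI) + L₂/(3EI) = 5.117/EI.
Slope continuity at B: θ_0 = M_B·5.117/EI, so M_B = 1136/5.117 = 222 kN·m (hogging).
Span AB, ΣM about A with M_B applied at B: R_B^{AB}·9.6 = 1206 + 222, so R_B^{AB} = 148.8 kN and R_A = 167.5 − 148.8 = 18.75 kN.
Span BC, ΣM about C: R_B^{BC}·5.75 = 467.6 + 222, so R_B^{BC} = 119.9 kN and R_C = 242.8 − 119.9 = 122.8 kN.
R_B = 148.8 + 119.9 = 268.7 kN.

R_B = 268.7 kN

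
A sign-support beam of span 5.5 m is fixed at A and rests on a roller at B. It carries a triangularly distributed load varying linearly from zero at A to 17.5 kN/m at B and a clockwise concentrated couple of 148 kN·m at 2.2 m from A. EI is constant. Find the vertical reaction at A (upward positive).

Choose R_B as the redundant. The primary structure is the cantilever fixed at A.
Primary-structure tip deflection at B by superposition:
  triangular load, peak 17.5 at the free end: 11w₀L⁴/(120EI) = 1468/EI
  clockwise couple 148 at a = 2.2: M₀a(2L − a)/(2EI) = 1433/EI
  δ_0 = 2901/EI
Tip deflection under a unit load at B: L³/(3EI) = 55.46/EI.
Compatibility at B: δ_0 − R_B·δ_{BB} = 0, so R_B = 2901/55.46 = 52.3 kN.
Vertical equilibrium: R_A = ΣP − R_B = 48.12 − 52.3 = -4.176 kN.

R_A = -4.176 kN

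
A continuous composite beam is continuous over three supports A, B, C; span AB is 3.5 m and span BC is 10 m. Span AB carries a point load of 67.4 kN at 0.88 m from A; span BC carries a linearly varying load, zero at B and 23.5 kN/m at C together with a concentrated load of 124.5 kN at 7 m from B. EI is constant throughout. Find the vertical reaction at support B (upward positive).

Insert a hinge at B; M_B is the redundant, and each span becomes simply supported.
Rotations at B on the released spans (each span's end-slope, ×1/EI):
  span AB: point load 67.4 at a = 0.88: Pab(L + a)/(6LEI) = 32.41/EI
  span BC: triangular load, peak 23.5: 7w₀L³/(360EI) = 456.9/EI
  span BC: point load 124.5 at a = 7: Pab(L + b)/(6LEI) = 566.5/EI
  relative rotation θ_0 = (32.41 + 1023)/EI = 1056/EI
A unit hogging moment at B produces rotation L₁/(3EI) + L₂/(3EI) = 4.5/EI.
Compatibility: M_B·(L₁+L₂)/(3EI) = θ_0, giving M_B = 234.6 kN·m (hogging).
Span AB, ΣM about A with M_B applied at B: R_B^{AB}·3.5 = 59.31 + 234.6, so R_B^{AB} = 83.98 kN and R_A = 67.4 − 83.98 = -16.58 kN.
Span BC, ΣM about C: R_B^{BC}·10 = 765.2 + 234.6, so R_B^{BC} = 99.98 kN and R_C = 242 − 99.98 = 142 kN.
R_B = 83.98 + 99.98 = 184 kN.

R_B = 184 kN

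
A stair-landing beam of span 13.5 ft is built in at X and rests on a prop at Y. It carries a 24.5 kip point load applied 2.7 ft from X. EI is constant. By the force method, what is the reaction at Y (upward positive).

Choose R_Y as the redundant. The primary structure is the cantilever fixed at X.
Primary-structure tip deflection at Y by superposition:
  point load 24.5 at a = 2.7: Pa²(3L − a)/(6EI) = 1125/EI
Tip deflection under a unit load at Y: L³/(3EI) = 820.1/EI.
Compatibility at Y: δ_0 − R_Y·δ_{YY} = 0, so R_Y = 1125/820.1 = 1.372 kip.

R_Y = 1.372 kip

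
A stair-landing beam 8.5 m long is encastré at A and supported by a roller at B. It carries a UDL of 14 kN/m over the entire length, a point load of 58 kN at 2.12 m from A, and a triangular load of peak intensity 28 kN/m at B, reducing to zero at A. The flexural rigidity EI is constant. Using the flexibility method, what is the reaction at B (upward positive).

R_B = 115 kN

Release the roller at B. Primary structure: cantilever fixed at A.
Free-end deflection of the primary structure under the applied loading (downward +):
  UDL 14: wL⁴/(8EI) = 9135/EI
  point load 58 at a = 2.12: Pa²(3L − a)/(6EI) = 1016/EI
  triangular load, peak 28 at the free end: 11w₀L⁴/(120EI) = 13398/EI
  δ_0 = 23549/EI
Tip deflection under a unit load at B: L³/(3EI) = 204.7/EI.
Compatibility at B: δ_0 − R_B·δ_{BB} = 0, so R_B = 23549/204.7 = 115 kN.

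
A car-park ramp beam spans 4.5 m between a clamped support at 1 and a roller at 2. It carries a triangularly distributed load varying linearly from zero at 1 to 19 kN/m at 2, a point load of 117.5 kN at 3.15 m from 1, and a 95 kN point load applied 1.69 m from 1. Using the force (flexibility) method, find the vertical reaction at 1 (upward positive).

R_1 = 147.9 kN

Take the reaction at 2 as the redundant and release it; the primary structure is a cantilever fixed at 1.
Downward deflection at the released point 2 due to the loads:
  triangular load, peak 19 at the free end: 11w₀L⁴/(120EI) = 714.2/EI
  point load 117.5 at a = 3.15: Pa²(3L − a)/(6EI) = 2011/EI
  point load 95 at a = 1.69: Pa²(3L − a)/(6EI) = 534.1/EI
  δ_0 = 3259/EI
Tip deflection under a unit load at 2: L³/(3EI) = 30.38/EI.
The prop prevents deflection at 2: R_2 = δ_0/δ_{22} = 3259/30.38 = 107.3 kN.
Vertical equilibrium: R_1 = ΣP − R_2 = 255.2 − 107.3 = 147.9 kN.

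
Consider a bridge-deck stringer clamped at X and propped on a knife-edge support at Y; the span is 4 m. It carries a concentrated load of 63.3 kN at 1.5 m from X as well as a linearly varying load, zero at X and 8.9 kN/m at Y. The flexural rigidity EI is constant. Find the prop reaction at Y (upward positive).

R_Y = 21.47 kN

Remove the prop at Y; the released (primary) structure is a cantilever built in at X.
Primary-structure tip deflection at Y by superposition:
  point load 63.3 at a = 1.5: Pa²(3L − a)/(6EI) = 249.2/EI
  triangular load, peak 8.9 at the free end: 11w₀L⁴/(120EI) = 208.9/EI
  δ_0 = 458.1/EI
Flexibility coefficient — unit upward force at Y: δ_{YY} = L³/(3EI) = 21.33/EI.
Compatibility at Y: δ_0 − R_Y·δ_{YY} = 0, so R_Y = 458.1/21.33 = 21.47 kN.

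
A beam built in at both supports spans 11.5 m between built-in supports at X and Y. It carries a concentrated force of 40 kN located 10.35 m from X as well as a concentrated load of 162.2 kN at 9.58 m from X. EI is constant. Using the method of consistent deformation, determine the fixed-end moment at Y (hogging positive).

Release both end moments; the primary structure is a simply-supported span XY with redundants M_X and M_Y.
Simple-span end rotations at X and Y under the given loads:
  at X: point load 40 at a = 10.35: Pab(L + b)/(6LEI) = 87.28/EI
  at Y: point load 40 at a = 10.35: Pab(L + a)/(6LEI) = 150.8/EI
  at X: point load 162.2 at a = 9.58: Pab(L + b)/(6LEI) = 580.3/EI
  at Y: point load 162.2 at a = 9.58: Pab(L + a)/(6LEI) = 911.5/EI
  θ_X0 = 667.5/EI,  θ_Y0 = 1062/EI
Flexibility coefficients: a unit moment at one end gives L/(3EI) there and L/(6EI) at the far end, so f₁₁ = f₂₂ = 3.833/EI and f₁₂ = f₂₁ = 1.917/EI.
Compatibility — zero rotation at each built-in end:
  3.833 M_X + 1.917 M_Y = 667.5
  1.917 M_X + 3.833 M_Y = 1062
Solving the pair gives M_X = 47.45 kN·m and M_Y = 253.4 kN·m (hogging).

M_Y = 253.4 kN·m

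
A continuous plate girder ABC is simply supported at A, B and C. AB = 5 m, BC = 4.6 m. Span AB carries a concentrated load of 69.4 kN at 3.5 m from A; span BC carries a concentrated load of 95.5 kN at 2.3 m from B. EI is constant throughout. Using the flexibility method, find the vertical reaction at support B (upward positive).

R_B = 126.3 kN

Release continuity at B by inserting a hinge; the redundant is the internal moment M_B. The primary structure is two simply-supported spans AB and BC.
End slopes at the hinge B, treating each span as simply supported:
  span AB: point load 69.4 at a = 3.5: Pab(L + a)/(6LEI) = 103.2/EI
  span BC: point load 95.5 at a = 2.3: Pab(L + b)/(6LEI) = 126.3/EI
  relative rotation θ_0 = (103.2 + 126.3)/EI = 229.5/EI
A unit hogging moment at B produces rotation L₁/(3EI) + L₂/(3EI) = 3.2/EI.
Slope continuity at B: θ_0 = M_B·3.2/EI, so M_B = 229.5/3.2 = 71.73 kN·m (hogging).
Span AB, ΣM about A with M_B applied at B: R_B^{AB}·5 = 242.9 + 71.73, so R_B^{AB} = 62.93 kN and R_A = 69.4 − 62.93 = 6.474 kN.
Span BC, ΣM about C: R_B^{BC}·4.6 = 219.7 + 71.73, so R_B^{BC} = 63.34 kN and R_C = 95.5 − 63.34 = 32.16 kN.
R_B = 62.93 + 63.34 = 126.3 kN.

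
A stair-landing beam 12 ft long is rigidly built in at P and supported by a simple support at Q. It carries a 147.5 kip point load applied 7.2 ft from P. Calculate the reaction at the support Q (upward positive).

Choose R_Q as the redundant. The primary structure is the cantilever fixed at P.
Free-end deflection of the primary structure under the applied loading (downward +):
  point load 147.5 at a = 7.2: Pa²(3L − a)/(6EI) = 36703/EI
Flexibility coefficient — unit upward force at Q: δ_{QQ} = L³/(3EI) = 576/EI.
The prop prevents deflection at Q: R_Q = δ_0/δ_{QQ} = 36703/576 = 63.72 kip.

R_Q = 63.72 kip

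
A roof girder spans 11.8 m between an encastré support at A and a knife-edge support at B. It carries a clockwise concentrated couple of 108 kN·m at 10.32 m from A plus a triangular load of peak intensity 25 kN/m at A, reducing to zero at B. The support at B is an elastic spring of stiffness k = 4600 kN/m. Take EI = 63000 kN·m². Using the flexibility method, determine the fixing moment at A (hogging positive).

M_A = 193 kN·m

Take the reaction at B as the redundant and release it; the primary structure is a cantilever fixed at A.
Downward deflection at the released point B due to the loads:
  clockwise couple 108 at a = 10.32: M₀a(2L − a)/(2EI) = 7401/EI
  triangular load, peak 25 at the fixed end: w₀L⁴/(30EI) = 16156/EI
  δ_0 = 23557/EI
Tip deflection under a unit load at B: L³/(3EI) = 547.7/EI.
With EI = 63000 kN·m²: δ_0 = 0.37392 m and δ_{BB} = 0.008693 m/kN.
Compatibility — the spring shortens by R_B/k under the reaction it provides: δ_0 − R_B·δ_{BB} = R_B/k. With 1/k = 0.000217 m/kN, R_B = δ_0 / (δ_{BB} + 1/k) = 0.37392 / (0.008693 + 0.000217) = 41.96 kN.
Moment equilibrium about A: M_A = Σ(load moments about A) − R_B·L = 688.2 − 41.96×11.8 = 193 kN·m.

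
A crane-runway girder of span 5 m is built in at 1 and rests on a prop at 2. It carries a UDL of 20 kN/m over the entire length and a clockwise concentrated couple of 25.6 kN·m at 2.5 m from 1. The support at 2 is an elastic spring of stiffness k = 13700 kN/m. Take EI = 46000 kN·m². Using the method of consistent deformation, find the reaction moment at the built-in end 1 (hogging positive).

M_1 = 75.43 kN·m

Remove the prop at 2; the released (primary) structure is a cantilever built in at 1.
Deflection at 2 on the released cantilever, summing each load's contribution:
  UDL 20: wL⁴/(8EI) = 1562/EI
  clockwise couple 25.6 at a = 2.5: M₀a(2L − a)/(2EI) = 240/EI
  δ_0 = 1802/EI
Tip deflection under a unit load at 2: L³/(3EI) = 41.67/EI.
With EI = 46000 kN·m²: δ_0 = 0.039185 m and δ_{22} = 0.000906 m/kN.
Compatibility — the spring shortens by R_2/k under the reaction it provides: δ_0 − R_2·δ_{22} = R_2/k. With 1/k = 0.000073 m/kN, R_2 = δ_0 / (δ_{22} + 1/k) = 0.039185 / (0.000906 + 0.000073) = 40.03 kN.
Moment equilibrium about 1: M_1 = Σ(load moments about 1) − R_2·L = 275.6 − 40.03×5 = 75.43 kN·m.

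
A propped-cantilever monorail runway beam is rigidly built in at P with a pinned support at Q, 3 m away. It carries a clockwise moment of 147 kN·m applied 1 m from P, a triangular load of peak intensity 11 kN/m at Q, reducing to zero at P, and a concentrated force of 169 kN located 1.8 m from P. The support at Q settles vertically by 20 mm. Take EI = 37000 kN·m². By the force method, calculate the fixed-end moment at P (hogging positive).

Release the roller at Q. Primary structure: cantilever fixed at P.
Free-end deflection of the primary structure under the applied loading (downward +):
  clockwise couple 147 at a = 1: M₀a(2L − a)/(2EI) = 367.5/EI
  triangular load, peak 11 at the free end: 11w₀L⁴/(120EI) = 81.67/EI
  point load 169 at a = 1.8: Pa²(3L − a)/(6EI) = 657.1/EI
  δ_0 = 1106/EI
Tip deflection under a unit load at Q: L³/(3EI) = 9/EI.
With EI = 37000 kN·m²: δ_0 = 0.029899 m and δ_{QQ} = 0.000243 m/kN.
Compatibility — the beam at Q must follow the support down by 0.02 m: δ_0 − R_Q·δ_{QQ} = 0.02, so R_Q = (0.029899 − 0.02)/0.000243 = 40.69 kN.
Moment equilibrium about P: M_P = Σ(load moments about P) − R_Q·L = 484.2 − 40.69×3 = 362.1 kN·m.

M_P = 362.1 kN·m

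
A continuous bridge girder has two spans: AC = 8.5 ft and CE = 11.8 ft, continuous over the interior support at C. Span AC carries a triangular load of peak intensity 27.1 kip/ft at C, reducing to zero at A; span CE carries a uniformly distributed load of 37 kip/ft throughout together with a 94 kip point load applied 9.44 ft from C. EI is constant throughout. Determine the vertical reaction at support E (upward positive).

Insert a hinge at C; M_C is the redundant, and each span becomes simply supported.
End slopes at the hinge C, treating each span as simply supported:
  span AC: triangular load, peak 27.1: w₀L³/(45EI) = 369.8/EI
  span CE: UDL 37: wL³/(24EI) = 2533/EI
  span CE: point load 94 at a = 9.44: Pab(L + b)/(6LEI) = 418.8/EI
  relative rotation θ_0 = (369.8 + 2952)/EI = 3322/EI
A unit hogging moment at C produces rotation L₁/(3EI) + L₂/(3EI) = 6.767/EI.
Compatibility: M_C·(L₁+L₂)/(3EI) = θ_0, giving M_C = 490.9 kip·ft (hogging).
Span CE, ΣM about E: R_C^{CE}·11.8 = 2798 + 490.9, so R_C^{CE} = 278.7 kip and R_E = 530.6 − 278.7 = 251.9 kip.

R_E = 251.9 kip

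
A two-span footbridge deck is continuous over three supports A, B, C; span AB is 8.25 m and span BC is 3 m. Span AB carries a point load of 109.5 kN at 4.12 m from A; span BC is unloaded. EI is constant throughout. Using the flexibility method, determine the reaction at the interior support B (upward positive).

Insert a hinge at B; M_B is the redundant, and each span becomes simply supported.
End slopes at the hinge B, treating each span as simply supported:
  span AB: point load 109.5 at a = 4.12: Pab(L + a)/(6LEI) = 465.6/EI
  relative rotation θ_0 = (465.6 + 0)/EI = 465.6/EI
A unit hogging moment at B produces rotation L₁/(3EI) + L₂/(3EI) = 3.75/EI.
Compatibility: M_B·(L₁+L₂)/(3EI) = θ_0, giving M_B = 124.2 kN·m (hogging).
Span AB, ΣM about A with M_B applied at B: R_B^{AB}·8.25 = 451.1 + 124.2, so R_B^{AB} = 69.73 kN and R_A = 109.5 − 69.73 = 39.77 kN.
Span BC, ΣM about C: R_B^{BC}·3 = 0 + 124.2, so R_B^{BC} = 41.39 kN and R_C = 0 − 41.39 = -41.39 kN.
R_B = 69.73 + 41.39 = 111.1 kN.

R_B = 111.1 kN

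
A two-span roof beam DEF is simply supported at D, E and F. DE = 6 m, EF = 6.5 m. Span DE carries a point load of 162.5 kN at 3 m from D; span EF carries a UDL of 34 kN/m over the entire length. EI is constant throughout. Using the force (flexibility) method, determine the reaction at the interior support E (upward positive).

Take M_E as the redundant. Released structure: two simple spans DE and EF with a hinge at E.
End slopes at the hinge E, treating each span as simply supported:
  span DE: point load 162.5 at a = 3: Pab(L + a)/(6LEI) = 365.6/EI
  span EF: UDL 34: wL³/(24EI) = 389.1/EI
  relative rotation θ_0 = (365.6 + 389.1)/EI = 754.7/EI
A unit hogging moment at E produces rotation L₁/(3EI) + L₂/(3EI) = 4.167/EI.
Compatibility: M_E·(L₁+L₂)/(3EI) = θ_0, giving M_E = 181.1 kN·m (hogging).
Span DE, ΣM about D with M_E applied at E: R_E^{DE}·6 = 487.5 + 181.1, so R_E^{DE} = 111.4 kN and R_D = 162.5 − 111.4 = 51.06 kN.
Span EF, ΣM about F: R_E^{EF}·6.5 = 718.2 + 181.1, so R_E^{EF} = 138.4 kN and R_F = 221 − 138.4 = 82.64 kN.
R_E = 111.4 + 138.4 = 249.8 kN.

R_E = 249.8 kN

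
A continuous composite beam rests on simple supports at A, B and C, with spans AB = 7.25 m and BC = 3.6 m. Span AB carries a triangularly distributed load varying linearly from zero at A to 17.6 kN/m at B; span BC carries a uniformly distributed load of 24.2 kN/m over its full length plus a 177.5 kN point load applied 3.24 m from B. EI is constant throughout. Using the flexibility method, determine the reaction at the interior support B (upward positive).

R_B = 130.7 kN

Release continuity at B by inserting a hinge; the redundant is the internal moment M_B. The primary structure is two simply-supported spans AB and BC.
End slopes at the hinge B, treating each span as simply supported:
  span AB: triangular load, peak 17.6: w₀L³/(45EI) = 149/EI
  span BC: UDL 24.2: wL³/(24EI) = 47.04/EI
  span BC: point load 177.5 at a = 3.24: Pab(L + b)/(6LEI) = 37.96/EI
  relative rotation θ_0 = (149 + 85)/EI = 234/EI
A unit hogging moment at B produces rotation L₁/(3EI) + L₂/(3EI) = 3.617/EI.
Compatibility: M_B·(L₁+L₂)/(3EI) = θ_0, giving M_B = 64.71 kN·m (hogging).
Span AB, ΣM about A with M_B applied at B: R_B^{AB}·7.25 = 308.4 + 64.71, so R_B^{AB} = 51.46 kN and R_A = 63.8 − 51.46 = 12.34 kN.
Span BC, ΣM about C: R_B^{BC}·3.6 = 220.7 + 64.71, so R_B^{BC} = 79.29 kN and R_C = 264.6 − 79.29 = 185.3 kN.
R_B = 51.46 + 79.29 = 130.7 kN.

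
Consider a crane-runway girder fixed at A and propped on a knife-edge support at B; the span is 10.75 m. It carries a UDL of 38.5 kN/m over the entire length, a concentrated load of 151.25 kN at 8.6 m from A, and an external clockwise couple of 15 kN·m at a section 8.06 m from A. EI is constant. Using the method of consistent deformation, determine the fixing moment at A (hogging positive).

Choose R_B as the redundant. The primary structure is the cantilever fixed at A.
Downward deflection at the released point B due to the loads:
  UDL 38.5: wL⁴/(8EI) = 64269/EI
  point load 151.25 at a = 8.6: Pa²(3L − a)/(6EI) = 44093/EI
  clockwise couple 15 at a = 8.06: M₀a(2L − a)/(2EI) = 812.4/EI
  δ_0 = 109175/EI
Tip deflection under a unit load at B: L³/(3EI) = 414.1/EI.
Compatibility at B: δ_0 − R_B·δ_{BB} = 0, so R_B = 109175/414.1 = 263.6 kN.
Moment equilibrium about A: M_A = Σ(load moments about A) − R_B·L = 3540 − 263.6×10.75 = 706.1 kN·m.

M_A = 706.1 kN·m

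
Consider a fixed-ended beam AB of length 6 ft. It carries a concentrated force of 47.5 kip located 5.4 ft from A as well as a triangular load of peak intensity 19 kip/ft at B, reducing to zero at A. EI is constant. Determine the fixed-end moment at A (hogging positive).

Release both end moments; the primary structure is a simply-supported span AB with redundants M_A and M_B.
On the primary (simply-supported) span, the end slopes from the loading are:
  at A: point load 47.5 at a = 5.4: Pab(L + b)/(6LEI) = 28.21/EI
  at B: point load 47.5 at a = 5.4: Pab(L + a)/(6LEI) = 48.73/EI
  at A: triangular load, peak 19: 7w₀L³/(360EI) = 79.8/EI
  at B: triangular load, peak 19: w₀L³/(45EI) = 91.2/EI
  θ_A0 = 108/EI,  θ_B0 = 139.9/EI
Flexibility coefficients: a unit moment at one end gives L/(3EI) there and L/(6EI) at the far end, so f₁₁ = f₂₂ = 2/EI and f₁₂ = f₂₁ = 1/EI.
Compatibility — zero rotation at each built-in end:
  2 M_A + 1 M_B = 108
  1 M_A + 2 M_B = 139.9
Solving the pair gives M_A = 25.36 kip·ft and M_B = 57.28 kip·ft (hogging).

M_A = 25.36 kip·ft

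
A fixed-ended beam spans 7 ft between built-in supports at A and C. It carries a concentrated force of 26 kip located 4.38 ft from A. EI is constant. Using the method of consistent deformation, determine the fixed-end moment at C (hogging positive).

M_C = 26.67 kip·ft

Release both end moments; the primary structure is a simply-supported span AC with redundants M_A and M_C.
End rotations of the released simple span under the applied load (×1/EI):
  at A: point load 26 at a = 4.38: Pab(L + b)/(6LEI) = 68.34/EI
  at C: point load 26 at a = 4.38: Pab(L + a)/(6LEI) = 80.84/EI
  θ_A0 = 68.34/EI,  θ_C0 = 80.84/EI
Flexibility coefficients: a unit moment at one end gives L/(3EI) there and L/(6EI) at the far end, so f₁₁ = f₂₂ = 2.333/EI and f₁₂ = f₂₁ = 1.167/EI.
Compatibility — zero rotation at each built-in end:
  2.333 M_A + 1.167 M_C = 68.34
  1.167 M_A + 2.333 M_C = 80.84
Solving the pair gives M_A = 15.95 kip·ft and M_C = 26.67 kip·ft (hogging).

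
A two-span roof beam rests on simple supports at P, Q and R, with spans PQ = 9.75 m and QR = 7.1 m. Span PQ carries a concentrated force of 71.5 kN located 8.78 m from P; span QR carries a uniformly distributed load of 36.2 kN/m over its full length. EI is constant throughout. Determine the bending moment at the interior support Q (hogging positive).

M_Q = 130.5 kN·m

Insert a hinge at Q; M_Q is the redundant, and each span becomes simply supported.
End slopes at the hinge Q, treating each span as simply supported:
  span PQ: point load 71.5 at a = 8.78: Pab(L + a)/(6LEI) = 192.9/EI
  span QR: UDL 36.2: wL³/(24EI) = 539.8/EI
  relative rotation θ_0 = (192.9 + 539.8)/EI = 732.7/EI
A unit hogging moment at Q produces rotation L₁/(3EI) + L₂/(3EI) = 5.617/EI.
Slope continuity at Q: θ_0 = M_Q·5.617/EI, so M_Q = 732.7/5.617 = 130.5 kN·m (hogging).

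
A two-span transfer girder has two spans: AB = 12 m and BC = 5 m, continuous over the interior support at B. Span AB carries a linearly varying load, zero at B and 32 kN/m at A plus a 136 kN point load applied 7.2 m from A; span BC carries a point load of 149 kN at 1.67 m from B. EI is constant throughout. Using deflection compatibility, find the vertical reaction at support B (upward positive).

Take M_B as the redundant. Released structure: two simple spans AB and BC with a hinge at B.
Discontinuity in slope at B on the released structure — sum the simple-span end rotations:
  span AB: triangular load, peak 32: 7w₀L³/(360EI) = 1075/EI
  span AB: point load 136 at a = 7.2: Pab(L + a)/(6LEI) = 1253/EI
  span BC: point load 149 at a = 1.67: Pab(L + b)/(6LEI) = 230.1/EI
  relative rotation θ_0 = (2329 + 230.1)/EI = 2559/EI
A unit hogging moment at B produces rotation L₁/(3EI) + L₂/(3EI) = 5.667/EI.
Compatibility: M_B·(L₁+L₂)/(3EI) = θ_0, giving M_B = 451.5 kN·m (hogging).
Span AB, ΣM about A with M_B applied at B: R_B^{AB}·12 = 1747 + 451.5, so R_B^{AB} = 183.2 kN and R_A = 328 − 183.2 = 144.8 kN.
Span BC, ΣM about C: R_B^{BC}·5 = 496.2 + 451.5, so R_B^{BC} = 189.5 kN and R_C = 149 − 189.5 = -40.54 kN.
R_B = 183.2 + 189.5 = 372.8 kN.

R_B = 372.8 kN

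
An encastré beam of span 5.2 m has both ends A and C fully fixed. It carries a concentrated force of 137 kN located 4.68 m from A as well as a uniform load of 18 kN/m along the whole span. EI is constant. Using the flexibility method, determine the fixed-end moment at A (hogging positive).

Release both end moments; the primary structure is a simply-supported span AC with redundants M_A and M_C.
On the primary (simply-supported) span, the end slopes from the loading are:
  at A: point load 137 at a = 4.68: Pab(L + b)/(6LEI) = 61.12/EI
  at C: point load 137 at a = 4.68: Pab(L + a)/(6LEI) = 105.6/EI
  at A: UDL 18: wL³/(24EI) = 105.5/EI
  at C: UDL 18: wL³/(24EI) = 105.5/EI
  θ_A0 = 166.6/EI,  θ_C0 = 211/EI
Flexibility coefficients: a unit moment at one end gives L/(3EI) there and L/(6EI) at the far end, so f₁₁ = f₂₂ = 1.733/EI and f₁₂ = f₂₁ = 0.8667/EI.
Compatibility — zero rotation at each built-in end:
  1.733 M_A + 0.8667 M_C = 166.6
  0.8667 M_A + 1.733 M_C = 211
Solving the pair gives M_A = 46.97 kN·m and M_C = 98.26 kN·m (hogging).

M_A = 46.97 kN·m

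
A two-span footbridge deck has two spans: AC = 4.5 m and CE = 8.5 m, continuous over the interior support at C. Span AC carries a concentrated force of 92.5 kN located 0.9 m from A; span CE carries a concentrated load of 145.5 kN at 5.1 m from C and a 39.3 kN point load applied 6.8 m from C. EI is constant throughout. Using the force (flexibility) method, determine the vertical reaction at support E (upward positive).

R_E = 98.66 kN

Insert a hinge at C; M_C is the redundant, and each span becomes simply supported.
Rotations at C on the released spans (each span's end-slope, ×1/EI):
  span AC: point load 92.5 at a = 0.9: Pab(L + a)/(6LEI) = 59.94/EI
  span CE: point load 145.5 at a = 5.1: Pab(L + b)/(6LEI) = 588.7/EI
  span CE: point load 39.3 at a = 6.8: Pab(L + b)/(6LEI) = 90.86/EI
  relative rotation θ_0 = (59.94 + 679.6)/EI = 739.5/EI
A unit hogging moment at C produces rotation L₁/(3EI) + L₂/(3EI) = 4.333/EI.
Slope continuity at C: θ_0 = M_C·4.333/EI, so M_C = 739.5/4.333 = 170.7 kN·m (hogging).
Span CE, ΣM about E: R_C^{CE}·8.5 = 561.5 + 170.7, so R_C^{CE} = 86.14 kN and R_E = 184.8 − 86.14 = 98.66 kN.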